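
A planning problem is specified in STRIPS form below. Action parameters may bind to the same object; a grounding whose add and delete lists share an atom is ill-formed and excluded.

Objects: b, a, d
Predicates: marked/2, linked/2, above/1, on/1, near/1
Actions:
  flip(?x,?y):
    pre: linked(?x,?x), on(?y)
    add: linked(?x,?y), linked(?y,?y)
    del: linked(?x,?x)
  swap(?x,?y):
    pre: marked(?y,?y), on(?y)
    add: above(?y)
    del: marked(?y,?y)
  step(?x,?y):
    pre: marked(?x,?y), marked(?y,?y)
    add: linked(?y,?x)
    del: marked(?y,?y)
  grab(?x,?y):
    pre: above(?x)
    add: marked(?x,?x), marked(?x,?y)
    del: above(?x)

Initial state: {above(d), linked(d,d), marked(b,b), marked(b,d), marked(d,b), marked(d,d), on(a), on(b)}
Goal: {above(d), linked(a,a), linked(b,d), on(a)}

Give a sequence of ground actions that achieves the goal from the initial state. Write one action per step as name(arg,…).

flip(d,a); step(d,b)

1. flip(d,a)  →  {above(d), linked(a,a), linked(d,a), marked(b,b), marked(b,d), marked(d,b), marked(d,d), on(a), on(b)}
2. step(d,b)  →  {above(d), linked(a,a), linked(b,d), linked(d,a), marked(b,d), marked(d,b), marked(d,d), on(a), on(b)}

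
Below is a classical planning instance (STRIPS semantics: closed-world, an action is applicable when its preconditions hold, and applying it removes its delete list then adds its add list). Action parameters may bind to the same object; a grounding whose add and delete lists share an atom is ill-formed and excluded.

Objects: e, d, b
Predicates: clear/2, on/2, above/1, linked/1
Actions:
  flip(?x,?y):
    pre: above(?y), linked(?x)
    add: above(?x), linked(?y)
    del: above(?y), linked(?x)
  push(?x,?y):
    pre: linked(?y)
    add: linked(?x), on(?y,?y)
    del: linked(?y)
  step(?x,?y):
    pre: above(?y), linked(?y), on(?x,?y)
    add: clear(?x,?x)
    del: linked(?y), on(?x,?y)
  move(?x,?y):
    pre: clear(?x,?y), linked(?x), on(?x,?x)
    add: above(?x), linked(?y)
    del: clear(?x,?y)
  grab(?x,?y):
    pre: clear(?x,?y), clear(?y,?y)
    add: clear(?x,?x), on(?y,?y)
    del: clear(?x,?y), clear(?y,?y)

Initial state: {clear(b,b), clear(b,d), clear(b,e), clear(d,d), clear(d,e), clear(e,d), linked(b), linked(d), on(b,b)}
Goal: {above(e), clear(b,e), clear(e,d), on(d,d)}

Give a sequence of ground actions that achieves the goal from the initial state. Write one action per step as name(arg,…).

1. push(e,d)  →  {clear(b,b), clear(b,d), clear(b,e), clear(d,d), clear(d,e), clear(e,d), linked(b), linked(e), on(b,b), on(d,d)}
2. move(b,d)  →  {above(b), clear(b,b), clear(b,e), clear(d,d), clear(d,e), clear(e,d), linked(b), linked(d), linked(e), on(b,b), on(d,d)}
3. flip(e,b)  →  {above(e), clear(b,b), clear(b,e), clear(d,d), clear(d,e), clear(e,d), linked(b), linked(d), on(b,b), on(d,d)}

push(e,d); move(b,d); flip(e,b)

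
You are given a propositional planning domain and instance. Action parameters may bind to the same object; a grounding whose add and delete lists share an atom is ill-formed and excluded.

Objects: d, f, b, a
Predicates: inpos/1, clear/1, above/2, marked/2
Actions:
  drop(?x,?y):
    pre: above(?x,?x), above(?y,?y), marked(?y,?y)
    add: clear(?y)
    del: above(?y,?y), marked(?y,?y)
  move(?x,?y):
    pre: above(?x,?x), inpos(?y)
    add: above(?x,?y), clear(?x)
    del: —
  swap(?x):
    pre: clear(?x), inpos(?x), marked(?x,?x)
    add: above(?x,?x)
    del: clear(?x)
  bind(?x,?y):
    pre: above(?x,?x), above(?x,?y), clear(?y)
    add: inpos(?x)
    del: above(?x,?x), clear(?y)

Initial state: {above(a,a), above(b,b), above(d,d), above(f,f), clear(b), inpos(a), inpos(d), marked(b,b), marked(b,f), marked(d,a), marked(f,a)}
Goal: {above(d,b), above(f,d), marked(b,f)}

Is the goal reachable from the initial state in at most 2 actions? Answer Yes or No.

No

1. move(f,d)  →  {above(a,a), above(b,b), above(d,d), above(f,d), above(f,f), clear(b), clear(f), inpos(a), inpos(d), marked(b,b), marked(b,f), marked(d,a), marked(f,a)}
2. bind(b,b)  →  {above(a,a), above(d,d), above(f,d), above(f,f), clear(f), inpos(a), inpos(b), inpos(d), marked(b,b), marked(b,f), marked(d,a), marked(f,a)}
3. move(d,b)  →  {above(a,a), above(d,b), above(d,d), above(f,d), above(f,f), clear(d), clear(f), inpos(a), inpos(b), inpos(d), marked(b,b), marked(b,f), marked(d,a), marked(f,a)}
optimal plan length = 3; 3 > 2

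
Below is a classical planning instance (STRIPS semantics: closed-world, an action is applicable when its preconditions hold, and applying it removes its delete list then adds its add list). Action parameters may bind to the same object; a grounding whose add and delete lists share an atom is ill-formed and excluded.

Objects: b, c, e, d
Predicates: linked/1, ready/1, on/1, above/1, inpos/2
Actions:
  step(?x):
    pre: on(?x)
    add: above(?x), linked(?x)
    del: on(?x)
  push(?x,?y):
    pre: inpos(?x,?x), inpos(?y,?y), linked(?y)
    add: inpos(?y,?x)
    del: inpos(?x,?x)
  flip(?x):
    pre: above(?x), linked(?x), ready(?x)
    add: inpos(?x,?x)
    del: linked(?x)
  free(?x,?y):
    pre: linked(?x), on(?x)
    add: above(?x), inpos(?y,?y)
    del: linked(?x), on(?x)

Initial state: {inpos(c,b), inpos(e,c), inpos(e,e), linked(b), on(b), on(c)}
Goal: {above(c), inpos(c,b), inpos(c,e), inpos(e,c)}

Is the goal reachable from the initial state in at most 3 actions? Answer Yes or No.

Yes

1. step(c)  →  {above(c), inpos(c,b), inpos(e,c), inpos(e,e), linked(b), linked(c), on(b)}
2. free(b,c)  →  {above(b), above(c), inpos(c,b), inpos(c,c), inpos(e,c), inpos(e,e), linked(c)}
3. push(e,c)  →  {above(b), above(c), inpos(c,b), inpos(c,c), inpos(c,e), inpos(e,c), linked(c)}
optimal plan length = 3; 3 ≤ 3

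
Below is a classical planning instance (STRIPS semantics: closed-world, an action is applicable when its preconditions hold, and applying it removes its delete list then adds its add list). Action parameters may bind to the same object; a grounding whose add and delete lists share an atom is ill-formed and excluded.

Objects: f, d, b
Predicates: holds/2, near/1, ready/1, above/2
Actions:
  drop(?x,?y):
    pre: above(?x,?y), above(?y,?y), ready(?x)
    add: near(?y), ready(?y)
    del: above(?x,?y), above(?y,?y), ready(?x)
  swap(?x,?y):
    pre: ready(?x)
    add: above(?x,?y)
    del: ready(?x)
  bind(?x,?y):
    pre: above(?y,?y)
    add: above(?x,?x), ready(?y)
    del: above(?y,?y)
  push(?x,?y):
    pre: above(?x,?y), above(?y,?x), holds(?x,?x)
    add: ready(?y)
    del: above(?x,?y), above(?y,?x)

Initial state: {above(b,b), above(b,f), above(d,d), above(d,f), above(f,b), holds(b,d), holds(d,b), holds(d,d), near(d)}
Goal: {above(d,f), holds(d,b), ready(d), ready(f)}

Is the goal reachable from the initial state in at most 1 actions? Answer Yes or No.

1. bind(f,d)  →  {above(b,b), above(b,f), above(d,f), above(f,b), above(f,f), holds(b,d), holds(d,b), holds(d,d), near(d), ready(d)}
2. bind(d,f)  →  {above(b,b), above(b,f), above(d,d), above(d,f), above(f,b), holds(b,d), holds(d,b), holds(d,d), near(d), ready(d), ready(f)}
optimal plan length = 2; 2 > 1

No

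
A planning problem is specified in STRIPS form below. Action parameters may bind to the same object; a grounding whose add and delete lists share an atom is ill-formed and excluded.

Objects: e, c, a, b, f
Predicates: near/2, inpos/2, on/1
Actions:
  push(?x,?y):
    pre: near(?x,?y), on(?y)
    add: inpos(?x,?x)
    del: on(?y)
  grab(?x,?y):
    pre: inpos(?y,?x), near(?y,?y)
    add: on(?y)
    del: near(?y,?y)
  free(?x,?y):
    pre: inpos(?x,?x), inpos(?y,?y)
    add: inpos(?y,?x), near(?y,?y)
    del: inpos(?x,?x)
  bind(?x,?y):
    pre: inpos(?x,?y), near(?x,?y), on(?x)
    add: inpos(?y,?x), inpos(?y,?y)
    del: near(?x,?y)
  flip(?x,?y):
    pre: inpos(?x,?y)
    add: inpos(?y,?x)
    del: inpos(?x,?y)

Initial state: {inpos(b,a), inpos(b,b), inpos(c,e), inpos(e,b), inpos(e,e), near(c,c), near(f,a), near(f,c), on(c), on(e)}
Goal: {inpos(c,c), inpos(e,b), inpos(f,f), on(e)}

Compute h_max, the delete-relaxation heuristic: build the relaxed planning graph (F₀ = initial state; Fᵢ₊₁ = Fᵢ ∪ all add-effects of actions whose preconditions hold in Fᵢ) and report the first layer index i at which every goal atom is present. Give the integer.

F0 = init (10 atoms)
F1 = F0 ∪ {inpos(a,b), inpos(b,e), inpos(c,c), inpos(e,c), inpos(f,f), near(b,b), near(e,e)}  (17 atoms)
goal ⊆ F1  ⇒  h_max = 1

1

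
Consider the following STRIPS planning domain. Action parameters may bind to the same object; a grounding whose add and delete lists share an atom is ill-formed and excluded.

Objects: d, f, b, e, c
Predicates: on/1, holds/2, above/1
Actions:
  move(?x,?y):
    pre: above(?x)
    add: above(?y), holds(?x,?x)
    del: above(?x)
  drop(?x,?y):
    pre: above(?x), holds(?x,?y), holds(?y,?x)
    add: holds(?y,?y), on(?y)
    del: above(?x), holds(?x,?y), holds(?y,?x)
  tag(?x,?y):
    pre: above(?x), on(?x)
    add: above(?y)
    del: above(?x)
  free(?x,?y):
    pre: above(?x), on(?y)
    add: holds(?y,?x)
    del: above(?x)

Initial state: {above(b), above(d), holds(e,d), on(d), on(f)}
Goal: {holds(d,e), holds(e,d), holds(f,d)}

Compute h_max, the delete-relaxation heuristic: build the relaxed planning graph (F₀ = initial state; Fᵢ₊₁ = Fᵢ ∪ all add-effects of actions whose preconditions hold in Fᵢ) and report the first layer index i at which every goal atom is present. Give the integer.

2

F0 = init (5 atoms)
F1 = F0 ∪ {above(c), above(e), above(f), holds(b,b), holds(d,b), holds(d,d), holds(f,b), holds(f,d)}  (13 atoms)
F2 = F1 ∪ {holds(c,c), holds(d,c), holds(d,e), holds(d,f), holds(e,e), holds(f,c), holds(f,e), holds(f,f)}  (21 atoms)
goal ⊆ F2  ⇒  h_max = 2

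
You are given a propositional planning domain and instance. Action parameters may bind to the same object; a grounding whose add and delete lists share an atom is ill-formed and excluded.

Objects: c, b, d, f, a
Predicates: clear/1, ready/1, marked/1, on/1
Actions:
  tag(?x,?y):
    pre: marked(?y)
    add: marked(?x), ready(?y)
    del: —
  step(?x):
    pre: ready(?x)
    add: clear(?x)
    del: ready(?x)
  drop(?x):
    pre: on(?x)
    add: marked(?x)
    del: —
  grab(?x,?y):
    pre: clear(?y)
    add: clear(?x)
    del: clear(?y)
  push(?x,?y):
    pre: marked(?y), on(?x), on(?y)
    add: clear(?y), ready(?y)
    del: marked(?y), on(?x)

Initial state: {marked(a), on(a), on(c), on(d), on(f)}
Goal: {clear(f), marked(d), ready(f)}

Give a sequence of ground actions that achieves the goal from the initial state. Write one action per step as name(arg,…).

tag(d,a); tag(f,d); push(c,f)

1. tag(d,a)  →  {marked(a), marked(d), on(a), on(c), on(d), on(f), ready(a)}
2. tag(f,d)  →  {marked(a), marked(d), marked(f), on(a), on(c), on(d), on(f), ready(a), ready(d)}
3. push(c,f)  →  {clear(f), marked(a), marked(d), on(a), on(d), on(f), ready(a), ready(d), ready(f)}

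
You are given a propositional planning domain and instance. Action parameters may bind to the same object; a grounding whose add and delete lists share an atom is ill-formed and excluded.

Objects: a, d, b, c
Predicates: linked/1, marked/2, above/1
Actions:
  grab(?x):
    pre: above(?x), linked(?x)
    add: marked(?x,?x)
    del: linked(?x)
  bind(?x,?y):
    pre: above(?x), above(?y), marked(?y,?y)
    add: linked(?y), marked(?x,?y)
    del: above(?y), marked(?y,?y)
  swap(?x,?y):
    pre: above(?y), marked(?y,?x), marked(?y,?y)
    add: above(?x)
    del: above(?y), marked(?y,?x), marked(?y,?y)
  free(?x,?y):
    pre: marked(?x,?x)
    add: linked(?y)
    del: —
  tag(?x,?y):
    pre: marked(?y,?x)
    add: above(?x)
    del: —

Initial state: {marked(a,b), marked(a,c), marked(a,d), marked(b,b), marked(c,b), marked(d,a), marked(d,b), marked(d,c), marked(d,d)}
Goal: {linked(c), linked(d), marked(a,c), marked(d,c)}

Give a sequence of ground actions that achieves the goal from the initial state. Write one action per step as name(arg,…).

free(d,d); free(d,c)

1. free(d,d)  →  {linked(d), marked(a,b), marked(a,c), marked(a,d), marked(b,b), marked(c,b), marked(d,a), marked(d,b), marked(d,c), marked(d,d)}
2. free(d,c)  →  {linked(c), linked(d), marked(a,b), marked(a,c), marked(a,d), marked(b,b), marked(c,b), marked(d,a), marked(d,b), marked(d,c), marked(d,d)}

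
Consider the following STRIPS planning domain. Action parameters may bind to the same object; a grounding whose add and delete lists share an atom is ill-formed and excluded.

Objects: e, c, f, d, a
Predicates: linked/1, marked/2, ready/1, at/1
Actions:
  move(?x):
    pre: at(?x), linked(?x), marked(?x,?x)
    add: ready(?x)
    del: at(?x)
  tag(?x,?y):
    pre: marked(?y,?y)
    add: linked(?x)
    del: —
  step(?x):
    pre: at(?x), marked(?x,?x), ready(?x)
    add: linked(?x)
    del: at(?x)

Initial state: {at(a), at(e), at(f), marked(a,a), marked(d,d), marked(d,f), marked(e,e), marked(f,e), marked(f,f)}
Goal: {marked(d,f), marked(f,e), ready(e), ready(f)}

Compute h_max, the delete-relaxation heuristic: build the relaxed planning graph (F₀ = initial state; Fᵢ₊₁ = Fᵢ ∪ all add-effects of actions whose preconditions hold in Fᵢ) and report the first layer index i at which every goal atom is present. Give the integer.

F0 = init (9 atoms)
F1 = F0 ∪ {linked(a), linked(c), linked(d), linked(e), linked(f)}  (14 atoms)
F2 = F1 ∪ {ready(a), ready(e), ready(f)}  (17 atoms)
goal ⊆ F2  ⇒  h_max = 2

2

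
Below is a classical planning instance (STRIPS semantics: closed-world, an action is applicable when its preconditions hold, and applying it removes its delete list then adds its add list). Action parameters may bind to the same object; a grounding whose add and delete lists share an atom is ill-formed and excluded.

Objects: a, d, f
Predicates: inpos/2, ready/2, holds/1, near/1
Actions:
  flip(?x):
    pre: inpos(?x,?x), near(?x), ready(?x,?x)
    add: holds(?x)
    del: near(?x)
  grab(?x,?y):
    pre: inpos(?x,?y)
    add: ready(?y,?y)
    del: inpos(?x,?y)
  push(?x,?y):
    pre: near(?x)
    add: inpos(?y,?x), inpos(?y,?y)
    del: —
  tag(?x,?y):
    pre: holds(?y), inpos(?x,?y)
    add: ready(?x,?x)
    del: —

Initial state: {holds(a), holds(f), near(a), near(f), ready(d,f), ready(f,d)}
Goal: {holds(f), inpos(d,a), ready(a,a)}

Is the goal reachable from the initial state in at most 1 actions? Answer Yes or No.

1. push(a,a)  →  {holds(a), holds(f), inpos(a,a), near(a), near(f), ready(d,f), ready(f,d)}
2. grab(a,a)  →  {holds(a), holds(f), near(a), near(f), ready(a,a), ready(d,f), ready(f,d)}
3. push(a,d)  →  {holds(a), holds(f), inpos(d,a), inpos(d,d), near(a), near(f), ready(a,a), ready(d,f), ready(f,d)}
optimal plan length = 3; 3 > 1

No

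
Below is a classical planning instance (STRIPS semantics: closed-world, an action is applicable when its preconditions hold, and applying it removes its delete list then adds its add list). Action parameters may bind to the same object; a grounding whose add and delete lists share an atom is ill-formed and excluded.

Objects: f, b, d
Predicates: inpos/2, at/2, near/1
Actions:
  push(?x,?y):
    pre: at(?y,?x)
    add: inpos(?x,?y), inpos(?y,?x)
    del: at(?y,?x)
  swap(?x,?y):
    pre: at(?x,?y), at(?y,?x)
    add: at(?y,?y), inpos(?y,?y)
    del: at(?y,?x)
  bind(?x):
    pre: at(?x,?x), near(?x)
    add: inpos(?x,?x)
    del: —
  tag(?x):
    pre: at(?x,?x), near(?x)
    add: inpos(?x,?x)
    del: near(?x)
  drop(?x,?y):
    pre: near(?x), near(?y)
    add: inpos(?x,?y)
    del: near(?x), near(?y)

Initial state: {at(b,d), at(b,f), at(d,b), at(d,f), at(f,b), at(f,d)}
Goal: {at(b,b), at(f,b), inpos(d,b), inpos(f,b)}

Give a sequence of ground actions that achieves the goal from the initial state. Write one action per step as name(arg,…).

1. push(f,b)  →  {at(b,d), at(d,b), at(d,f), at(f,b), at(f,d), inpos(b,f), inpos(f,b)}
2. swap(d,b)  →  {at(b,b), at(d,b), at(d,f), at(f,b), at(f,d), inpos(b,b), inpos(b,f), inpos(f,b)}
3. push(b,d)  →  {at(b,b), at(d,f), at(f,b), at(f,d), inpos(b,b), inpos(b,d), inpos(b,f), inpos(d,b), inpos(f,b)}

push(f,b); swap(d,b); push(b,d)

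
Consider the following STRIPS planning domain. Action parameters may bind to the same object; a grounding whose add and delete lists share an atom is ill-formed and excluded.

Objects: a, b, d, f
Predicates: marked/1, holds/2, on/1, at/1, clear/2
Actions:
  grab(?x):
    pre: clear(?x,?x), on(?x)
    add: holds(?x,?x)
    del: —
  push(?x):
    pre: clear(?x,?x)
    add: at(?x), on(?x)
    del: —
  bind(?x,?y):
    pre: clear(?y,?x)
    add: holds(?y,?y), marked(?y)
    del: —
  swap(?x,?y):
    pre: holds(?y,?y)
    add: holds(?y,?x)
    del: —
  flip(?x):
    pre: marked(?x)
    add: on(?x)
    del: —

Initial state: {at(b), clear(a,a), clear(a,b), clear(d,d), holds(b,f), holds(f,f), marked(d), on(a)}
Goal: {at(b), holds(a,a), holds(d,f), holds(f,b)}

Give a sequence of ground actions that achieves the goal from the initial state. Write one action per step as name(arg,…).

1. grab(a)  →  {at(b), clear(a,a), clear(a,b), clear(d,d), holds(a,a), holds(b,f), holds(f,f), marked(d), on(a)}
2. bind(d,d)  →  {at(b), clear(a,a), clear(a,b), clear(d,d), holds(a,a), holds(b,f), holds(d,d), holds(f,f), marked(d), on(a)}
3. swap(b,f)  →  {at(b), clear(a,a), clear(a,b), clear(d,d), holds(a,a), holds(b,f), holds(d,d), holds(f,b), holds(f,f), marked(d), on(a)}
4. swap(f,d)  →  {at(b), clear(a,a), clear(a,b), clear(d,d), holds(a,a), holds(b,f), holds(d,d), holds(d,f), holds(f,b), holds(f,f), marked(d), on(a)}

grab(a); bind(d,d); swap(b,f); swap(f,d)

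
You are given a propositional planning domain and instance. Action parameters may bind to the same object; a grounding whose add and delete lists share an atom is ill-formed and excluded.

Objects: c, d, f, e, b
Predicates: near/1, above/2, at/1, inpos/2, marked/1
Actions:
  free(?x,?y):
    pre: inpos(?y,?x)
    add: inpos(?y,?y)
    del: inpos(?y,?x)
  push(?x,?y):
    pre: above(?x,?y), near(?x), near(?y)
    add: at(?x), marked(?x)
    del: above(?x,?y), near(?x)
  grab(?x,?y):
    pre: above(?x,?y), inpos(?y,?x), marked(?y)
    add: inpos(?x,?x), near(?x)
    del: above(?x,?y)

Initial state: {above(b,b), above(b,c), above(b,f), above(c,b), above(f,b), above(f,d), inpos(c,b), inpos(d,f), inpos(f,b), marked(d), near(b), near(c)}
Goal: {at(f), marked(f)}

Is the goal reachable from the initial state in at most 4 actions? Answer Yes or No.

Yes

1. grab(f,d)  →  {above(b,b), above(b,c), above(b,f), above(c,b), above(f,b), inpos(c,b), inpos(d,f), inpos(f,b), inpos(f,f), marked(d), near(b), near(c), near(f)}
2. push(f,b)  →  {above(b,b), above(b,c), above(b,f), above(c,b), at(f), inpos(c,b), inpos(d,f), inpos(f,b), inpos(f,f), marked(d), marked(f), near(b), near(c)}
optimal plan length = 2; 2 ≤ 4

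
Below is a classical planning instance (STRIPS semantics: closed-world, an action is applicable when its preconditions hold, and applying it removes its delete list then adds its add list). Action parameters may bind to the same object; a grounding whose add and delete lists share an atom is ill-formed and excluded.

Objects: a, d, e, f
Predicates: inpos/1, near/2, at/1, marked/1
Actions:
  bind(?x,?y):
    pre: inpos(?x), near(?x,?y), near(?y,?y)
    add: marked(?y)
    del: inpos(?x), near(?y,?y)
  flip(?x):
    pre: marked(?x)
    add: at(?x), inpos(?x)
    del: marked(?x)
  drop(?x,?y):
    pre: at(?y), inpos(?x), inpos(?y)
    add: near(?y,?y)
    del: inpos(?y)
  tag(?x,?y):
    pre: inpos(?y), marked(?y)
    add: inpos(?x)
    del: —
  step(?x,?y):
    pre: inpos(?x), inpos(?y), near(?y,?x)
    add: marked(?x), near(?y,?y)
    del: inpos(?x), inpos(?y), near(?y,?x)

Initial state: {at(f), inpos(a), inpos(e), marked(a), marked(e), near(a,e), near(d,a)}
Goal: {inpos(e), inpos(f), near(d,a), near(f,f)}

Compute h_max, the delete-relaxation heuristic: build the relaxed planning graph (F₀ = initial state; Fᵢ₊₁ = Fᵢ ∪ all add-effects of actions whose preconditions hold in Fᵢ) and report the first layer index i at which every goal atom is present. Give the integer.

2

F0 = init (7 atoms)
F1 = F0 ∪ {at(a), at(e), inpos(d), inpos(f), near(a,a)}  (12 atoms)
F2 = F1 ∪ {near(d,d), near(e,e), near(f,f)}  (15 atoms)
goal ⊆ F2  ⇒  h_max = 2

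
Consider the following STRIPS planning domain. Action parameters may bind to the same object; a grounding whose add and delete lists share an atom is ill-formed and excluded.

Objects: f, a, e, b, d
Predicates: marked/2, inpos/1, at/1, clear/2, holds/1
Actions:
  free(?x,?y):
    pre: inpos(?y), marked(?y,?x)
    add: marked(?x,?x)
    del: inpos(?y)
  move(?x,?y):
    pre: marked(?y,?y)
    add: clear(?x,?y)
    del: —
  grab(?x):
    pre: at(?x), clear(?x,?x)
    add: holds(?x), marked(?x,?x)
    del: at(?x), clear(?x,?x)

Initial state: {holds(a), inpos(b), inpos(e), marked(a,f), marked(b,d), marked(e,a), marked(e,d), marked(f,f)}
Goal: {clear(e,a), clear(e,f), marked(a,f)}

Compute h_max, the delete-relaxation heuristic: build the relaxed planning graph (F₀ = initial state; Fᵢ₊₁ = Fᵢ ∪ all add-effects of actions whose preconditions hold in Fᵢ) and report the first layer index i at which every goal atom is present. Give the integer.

F0 = init (8 atoms)
F1 = F0 ∪ {clear(a,f), clear(b,f), clear(d,f), clear(e,f), clear(f,f), marked(a,a), marked(d,d)}  (15 atoms)
F2 = F1 ∪ {clear(a,a), clear(a,d), clear(b,a), clear(b,d), clear(d,a), clear(d,d), clear(e,a), clear(e,d), clear(f,a), clear(f,d)}  (25 atoms)
goal ⊆ F2  ⇒  h_max = 2

2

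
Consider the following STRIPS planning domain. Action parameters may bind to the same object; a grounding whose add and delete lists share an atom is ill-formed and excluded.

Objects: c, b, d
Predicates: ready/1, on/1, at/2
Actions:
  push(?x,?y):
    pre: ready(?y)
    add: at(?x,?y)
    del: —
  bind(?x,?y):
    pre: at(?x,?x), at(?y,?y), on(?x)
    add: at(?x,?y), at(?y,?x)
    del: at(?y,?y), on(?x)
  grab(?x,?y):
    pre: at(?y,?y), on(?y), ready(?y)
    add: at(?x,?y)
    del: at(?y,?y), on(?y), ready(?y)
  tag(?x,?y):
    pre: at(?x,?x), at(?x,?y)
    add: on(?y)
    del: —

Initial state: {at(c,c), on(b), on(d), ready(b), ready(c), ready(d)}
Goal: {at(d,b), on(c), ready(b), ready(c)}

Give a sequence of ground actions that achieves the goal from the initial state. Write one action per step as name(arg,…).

push(d,b); tag(c,c)

1. push(d,b)  →  {at(c,c), at(d,b), on(b), on(d), ready(b), ready(c), ready(d)}
2. tag(c,c)  →  {at(c,c), at(d,b), on(b), on(c), on(d), ready(b), ready(c), ready(d)}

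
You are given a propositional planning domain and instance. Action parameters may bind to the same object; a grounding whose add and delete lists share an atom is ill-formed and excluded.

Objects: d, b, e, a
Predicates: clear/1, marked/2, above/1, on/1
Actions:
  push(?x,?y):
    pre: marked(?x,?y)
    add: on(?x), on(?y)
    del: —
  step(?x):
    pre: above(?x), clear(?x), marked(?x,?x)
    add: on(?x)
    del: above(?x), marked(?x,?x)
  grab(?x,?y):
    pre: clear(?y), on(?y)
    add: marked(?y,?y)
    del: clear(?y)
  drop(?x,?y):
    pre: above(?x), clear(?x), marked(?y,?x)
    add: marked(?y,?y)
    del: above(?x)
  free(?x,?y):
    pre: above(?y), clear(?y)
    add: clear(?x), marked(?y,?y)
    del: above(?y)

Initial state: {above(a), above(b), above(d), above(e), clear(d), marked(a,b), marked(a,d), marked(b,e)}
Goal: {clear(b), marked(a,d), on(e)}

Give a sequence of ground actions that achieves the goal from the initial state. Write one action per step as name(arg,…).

1. push(b,e)  →  {above(a), above(b), above(d), above(e), clear(d), marked(a,b), marked(a,d), marked(b,e), on(b), on(e)}
2. free(b,d)  →  {above(a), above(b), above(e), clear(b), clear(d), marked(a,b), marked(a,d), marked(b,e), marked(d,d), on(b), on(e)}

push(b,e); free(b,d)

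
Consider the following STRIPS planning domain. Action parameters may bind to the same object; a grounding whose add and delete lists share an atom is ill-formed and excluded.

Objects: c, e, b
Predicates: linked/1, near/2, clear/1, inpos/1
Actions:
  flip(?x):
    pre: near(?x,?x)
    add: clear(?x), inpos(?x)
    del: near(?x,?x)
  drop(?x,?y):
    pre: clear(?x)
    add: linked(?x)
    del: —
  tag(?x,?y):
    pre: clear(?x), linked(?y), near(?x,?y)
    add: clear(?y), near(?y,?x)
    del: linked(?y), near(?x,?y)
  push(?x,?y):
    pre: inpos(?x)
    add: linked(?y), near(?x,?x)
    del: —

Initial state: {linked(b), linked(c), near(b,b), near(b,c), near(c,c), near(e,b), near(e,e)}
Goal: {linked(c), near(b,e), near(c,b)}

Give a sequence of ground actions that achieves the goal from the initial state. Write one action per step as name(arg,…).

1. flip(e)  →  {clear(e), inpos(e), linked(b), linked(c), near(b,b), near(b,c), near(c,c), near(e,b)}
2. tag(e,b)  →  {clear(b), clear(e), inpos(e), linked(c), near(b,b), near(b,c), near(b,e), near(c,c)}
3. tag(b,c)  →  {clear(b), clear(c), clear(e), inpos(e), near(b,b), near(b,e), near(c,b), near(c,c)}
4. drop(c,c)  →  {clear(b), clear(c), clear(e), inpos(e), linked(c), near(b,b), near(b,e), near(c,b), near(c,c)}

flip(e); tag(e,b); tag(b,c); drop(c,c)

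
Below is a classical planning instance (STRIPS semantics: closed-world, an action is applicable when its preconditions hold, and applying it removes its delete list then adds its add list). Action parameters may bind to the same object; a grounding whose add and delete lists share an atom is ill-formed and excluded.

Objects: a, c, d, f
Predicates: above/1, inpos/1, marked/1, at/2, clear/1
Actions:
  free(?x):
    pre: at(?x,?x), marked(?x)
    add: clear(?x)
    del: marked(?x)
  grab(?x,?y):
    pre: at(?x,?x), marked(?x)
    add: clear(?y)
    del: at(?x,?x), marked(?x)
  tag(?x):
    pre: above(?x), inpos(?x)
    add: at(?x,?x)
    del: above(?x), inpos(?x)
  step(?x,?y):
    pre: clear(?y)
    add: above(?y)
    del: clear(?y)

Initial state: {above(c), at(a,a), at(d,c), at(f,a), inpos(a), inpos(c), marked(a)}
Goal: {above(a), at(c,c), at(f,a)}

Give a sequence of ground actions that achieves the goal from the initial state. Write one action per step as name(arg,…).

1. free(a)  →  {above(c), at(a,a), at(d,c), at(f,a), clear(a), inpos(a), inpos(c)}
2. tag(c)  →  {at(a,a), at(c,c), at(d,c), at(f,a), clear(a), inpos(a)}
3. step(a,a)  →  {above(a), at(a,a), at(c,c), at(d,c), at(f,a), inpos(a)}

free(a); tag(c); step(a,a)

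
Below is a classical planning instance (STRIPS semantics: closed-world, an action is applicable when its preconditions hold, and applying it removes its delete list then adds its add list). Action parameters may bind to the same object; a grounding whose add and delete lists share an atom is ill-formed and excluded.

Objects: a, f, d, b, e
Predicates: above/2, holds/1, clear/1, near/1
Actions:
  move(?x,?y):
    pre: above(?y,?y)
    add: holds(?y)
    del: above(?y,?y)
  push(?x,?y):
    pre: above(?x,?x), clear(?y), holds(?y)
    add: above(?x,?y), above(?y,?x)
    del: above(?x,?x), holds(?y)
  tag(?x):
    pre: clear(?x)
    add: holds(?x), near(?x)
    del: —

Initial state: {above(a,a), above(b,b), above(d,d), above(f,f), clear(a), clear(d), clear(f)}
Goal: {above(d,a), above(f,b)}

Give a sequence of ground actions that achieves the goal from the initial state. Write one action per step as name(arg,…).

move(a,a); move(a,f); push(d,a); push(b,f)

1. move(a,a)  →  {above(b,b), above(d,d), above(f,f), clear(a), clear(d), clear(f), holds(a)}
2. move(a,f)  →  {above(b,b), above(d,d), clear(a), clear(d), clear(f), holds(a), holds(f)}
3. push(d,a)  →  {above(a,d), above(b,b), above(d,a), clear(a), clear(d), clear(f), holds(f)}
4. push(b,f)  →  {above(a,d), above(b,f), above(d,a), above(f,b), clear(a), clear(d), clear(f)}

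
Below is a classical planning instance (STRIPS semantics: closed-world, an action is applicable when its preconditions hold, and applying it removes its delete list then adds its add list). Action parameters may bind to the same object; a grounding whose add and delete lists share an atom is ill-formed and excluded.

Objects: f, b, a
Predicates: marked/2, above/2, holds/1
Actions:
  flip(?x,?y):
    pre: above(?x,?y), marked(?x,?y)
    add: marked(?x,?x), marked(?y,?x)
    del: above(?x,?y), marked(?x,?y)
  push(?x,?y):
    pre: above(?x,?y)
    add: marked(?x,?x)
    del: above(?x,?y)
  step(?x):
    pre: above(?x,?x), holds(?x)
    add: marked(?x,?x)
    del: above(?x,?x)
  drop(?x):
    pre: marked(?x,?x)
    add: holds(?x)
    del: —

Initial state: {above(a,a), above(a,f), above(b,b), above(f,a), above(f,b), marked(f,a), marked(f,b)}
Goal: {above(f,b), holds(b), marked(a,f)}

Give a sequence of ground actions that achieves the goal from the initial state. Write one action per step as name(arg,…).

1. flip(f,a)  →  {above(a,a), above(a,f), above(b,b), above(f,b), marked(a,f), marked(f,b), marked(f,f)}
2. push(b,b)  →  {above(a,a), above(a,f), above(f,b), marked(a,f), marked(b,b), marked(f,b), marked(f,f)}
3. drop(b)  →  {above(a,a), above(a,f), above(f,b), holds(b), marked(a,f), marked(b,b), marked(f,b), marked(f,f)}

flip(f,a); push(b,b); drop(b)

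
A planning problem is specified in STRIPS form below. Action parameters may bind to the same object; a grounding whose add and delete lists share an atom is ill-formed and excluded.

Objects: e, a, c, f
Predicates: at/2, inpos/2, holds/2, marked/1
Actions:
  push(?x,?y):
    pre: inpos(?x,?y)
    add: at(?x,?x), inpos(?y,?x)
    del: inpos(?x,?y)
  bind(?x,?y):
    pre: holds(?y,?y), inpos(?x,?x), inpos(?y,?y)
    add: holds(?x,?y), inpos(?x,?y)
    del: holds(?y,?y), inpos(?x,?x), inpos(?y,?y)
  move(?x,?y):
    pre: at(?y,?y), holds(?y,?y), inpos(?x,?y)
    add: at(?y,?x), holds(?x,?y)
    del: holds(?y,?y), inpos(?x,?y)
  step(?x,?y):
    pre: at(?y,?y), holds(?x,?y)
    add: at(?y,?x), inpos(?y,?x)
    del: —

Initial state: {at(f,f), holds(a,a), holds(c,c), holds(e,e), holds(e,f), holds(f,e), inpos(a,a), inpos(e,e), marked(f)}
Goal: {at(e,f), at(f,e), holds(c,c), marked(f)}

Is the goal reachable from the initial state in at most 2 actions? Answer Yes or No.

1. bind(e,a)  →  {at(f,f), holds(c,c), holds(e,a), holds(e,e), holds(e,f), holds(f,e), inpos(e,a), marked(f)}
2. push(e,a)  →  {at(e,e), at(f,f), holds(c,c), holds(e,a), holds(e,e), holds(e,f), holds(f,e), inpos(a,e), marked(f)}
3. step(e,f)  →  {at(e,e), at(f,e), at(f,f), holds(c,c), holds(e,a), holds(e,e), holds(e,f), holds(f,e), inpos(a,e), inpos(f,e), marked(f)}
4. move(f,e)  →  {at(e,e), at(e,f), at(f,e), at(f,f), holds(c,c), holds(e,a), holds(e,f), holds(f,e), inpos(a,e), marked(f)}
optimal plan length = 4; 4 > 2

No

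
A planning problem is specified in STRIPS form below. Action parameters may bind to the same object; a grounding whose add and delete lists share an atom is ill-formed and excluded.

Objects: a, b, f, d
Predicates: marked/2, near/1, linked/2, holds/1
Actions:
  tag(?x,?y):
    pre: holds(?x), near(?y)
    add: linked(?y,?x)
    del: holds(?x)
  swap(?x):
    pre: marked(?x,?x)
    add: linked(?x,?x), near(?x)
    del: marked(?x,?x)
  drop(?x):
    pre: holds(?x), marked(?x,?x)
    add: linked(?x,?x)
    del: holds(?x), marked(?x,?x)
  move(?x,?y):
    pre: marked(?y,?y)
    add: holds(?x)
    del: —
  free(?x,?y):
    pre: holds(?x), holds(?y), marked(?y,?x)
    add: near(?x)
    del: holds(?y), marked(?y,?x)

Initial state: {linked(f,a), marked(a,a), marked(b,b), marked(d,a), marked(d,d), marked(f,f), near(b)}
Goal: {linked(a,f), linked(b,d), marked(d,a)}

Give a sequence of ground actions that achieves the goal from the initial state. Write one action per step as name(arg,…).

swap(a); move(f,b); tag(f,a); move(d,b); tag(d,b)

1. swap(a)  →  {linked(a,a), linked(f,a), marked(b,b), marked(d,a), marked(d,d), marked(f,f), near(a), near(b)}
2. move(f,b)  →  {holds(f), linked(a,a), linked(f,a), marked(b,b), marked(d,a), marked(d,d), marked(f,f), near(a), near(b)}
3. tag(f,a)  →  {linked(a,a), linked(a,f), linked(f,a), marked(b,b), marked(d,a), marked(d,d), marked(f,f), near(a), near(b)}
4. move(d,b)  →  {holds(d), linked(a,a), linked(a,f), linked(f,a), marked(b,b), marked(d,a), marked(d,d), marked(f,f), near(a), near(b)}
5. tag(d,b)  →  {linked(a,a), linked(a,f), linked(b,d), linked(f,a), marked(b,b), marked(d,a), marked(d,d), marked(f,f), near(a), near(b)}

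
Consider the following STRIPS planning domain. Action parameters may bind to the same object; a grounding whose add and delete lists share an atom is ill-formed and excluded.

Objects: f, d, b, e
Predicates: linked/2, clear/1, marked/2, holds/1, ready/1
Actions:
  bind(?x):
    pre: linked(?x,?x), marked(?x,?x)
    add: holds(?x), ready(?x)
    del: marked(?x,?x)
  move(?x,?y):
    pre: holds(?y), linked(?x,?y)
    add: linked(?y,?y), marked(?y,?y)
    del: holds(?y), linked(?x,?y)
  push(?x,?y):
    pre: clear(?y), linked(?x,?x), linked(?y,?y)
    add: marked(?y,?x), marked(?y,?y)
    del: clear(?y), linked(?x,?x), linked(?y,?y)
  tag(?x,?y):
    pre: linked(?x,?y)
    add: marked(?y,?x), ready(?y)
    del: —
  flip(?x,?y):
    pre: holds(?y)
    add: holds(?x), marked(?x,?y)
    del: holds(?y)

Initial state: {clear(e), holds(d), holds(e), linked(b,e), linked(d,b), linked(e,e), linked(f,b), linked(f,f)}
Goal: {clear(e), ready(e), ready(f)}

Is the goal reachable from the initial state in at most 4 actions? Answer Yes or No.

1. tag(f,f)  →  {clear(e), holds(d), holds(e), linked(b,e), linked(d,b), linked(e,e), linked(f,b), linked(f,f), marked(f,f), ready(f)}
2. tag(b,e)  →  {clear(e), holds(d), holds(e), linked(b,e), linked(d,b), linked(e,e), linked(f,b), linked(f,f), marked(e,b), marked(f,f), ready(e), ready(f)}
optimal plan length = 2; 2 ≤ 4

Yes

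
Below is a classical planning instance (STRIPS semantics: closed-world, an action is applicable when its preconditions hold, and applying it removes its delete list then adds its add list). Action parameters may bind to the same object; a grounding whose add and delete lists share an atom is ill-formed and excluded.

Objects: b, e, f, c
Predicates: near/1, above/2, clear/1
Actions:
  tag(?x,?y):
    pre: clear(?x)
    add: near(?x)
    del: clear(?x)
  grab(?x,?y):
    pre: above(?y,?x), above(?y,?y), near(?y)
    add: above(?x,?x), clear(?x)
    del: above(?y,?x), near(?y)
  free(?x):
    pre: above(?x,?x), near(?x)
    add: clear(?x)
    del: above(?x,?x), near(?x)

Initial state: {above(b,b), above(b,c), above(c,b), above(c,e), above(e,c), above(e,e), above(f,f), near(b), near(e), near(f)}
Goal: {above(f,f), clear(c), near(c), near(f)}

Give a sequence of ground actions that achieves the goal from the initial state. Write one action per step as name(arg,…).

grab(c,b); tag(c,b); grab(c,e)

1. grab(c,b)  →  {above(b,b), above(c,b), above(c,c), above(c,e), above(e,c), above(e,e), above(f,f), clear(c), near(e), near(f)}
2. tag(c,b)  →  {above(b,b), above(c,b), above(c,c), above(c,e), above(e,c), above(e,e), above(f,f), near(c), near(e), near(f)}
3. grab(c,e)  →  {above(b,b), above(c,b), above(c,c), above(c,e), above(e,e), above(f,f), clear(c), near(c), near(f)}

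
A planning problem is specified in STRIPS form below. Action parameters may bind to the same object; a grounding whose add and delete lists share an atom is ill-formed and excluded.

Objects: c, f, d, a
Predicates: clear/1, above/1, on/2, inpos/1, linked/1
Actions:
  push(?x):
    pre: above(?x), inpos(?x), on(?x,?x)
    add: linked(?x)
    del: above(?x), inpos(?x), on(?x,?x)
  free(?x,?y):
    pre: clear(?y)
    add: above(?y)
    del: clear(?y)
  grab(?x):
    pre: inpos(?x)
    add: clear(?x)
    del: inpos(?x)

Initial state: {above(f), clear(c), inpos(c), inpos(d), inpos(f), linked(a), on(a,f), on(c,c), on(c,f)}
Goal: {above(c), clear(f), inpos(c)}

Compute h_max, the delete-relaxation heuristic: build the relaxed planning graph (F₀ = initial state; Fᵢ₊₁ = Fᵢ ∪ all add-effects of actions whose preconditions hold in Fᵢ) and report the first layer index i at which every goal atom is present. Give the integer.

F0 = init (9 atoms)
F1 = F0 ∪ {above(c), clear(d), clear(f)}  (12 atoms)
goal ⊆ F1  ⇒  h_max = 1

1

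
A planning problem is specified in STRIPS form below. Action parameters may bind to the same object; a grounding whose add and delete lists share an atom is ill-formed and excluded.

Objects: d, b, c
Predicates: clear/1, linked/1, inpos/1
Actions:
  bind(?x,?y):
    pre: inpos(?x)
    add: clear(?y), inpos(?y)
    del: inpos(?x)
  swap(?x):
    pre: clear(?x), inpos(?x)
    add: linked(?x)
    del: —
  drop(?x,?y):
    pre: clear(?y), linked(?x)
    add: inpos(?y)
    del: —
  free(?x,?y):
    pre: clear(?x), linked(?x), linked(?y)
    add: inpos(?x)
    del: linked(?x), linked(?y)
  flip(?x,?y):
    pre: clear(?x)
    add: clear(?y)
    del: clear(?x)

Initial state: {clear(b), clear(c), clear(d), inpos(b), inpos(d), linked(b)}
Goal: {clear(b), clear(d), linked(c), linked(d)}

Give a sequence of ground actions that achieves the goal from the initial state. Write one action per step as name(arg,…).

1. bind(b,c)  →  {clear(b), clear(c), clear(d), inpos(c), inpos(d), linked(b)}
2. swap(d)  →  {clear(b), clear(c), clear(d), inpos(c), inpos(d), linked(b), linked(d)}
3. swap(c)  →  {clear(b), clear(c), clear(d), inpos(c), inpos(d), linked(b), linked(c), linked(d)}

bind(b,c); swap(d); swap(c)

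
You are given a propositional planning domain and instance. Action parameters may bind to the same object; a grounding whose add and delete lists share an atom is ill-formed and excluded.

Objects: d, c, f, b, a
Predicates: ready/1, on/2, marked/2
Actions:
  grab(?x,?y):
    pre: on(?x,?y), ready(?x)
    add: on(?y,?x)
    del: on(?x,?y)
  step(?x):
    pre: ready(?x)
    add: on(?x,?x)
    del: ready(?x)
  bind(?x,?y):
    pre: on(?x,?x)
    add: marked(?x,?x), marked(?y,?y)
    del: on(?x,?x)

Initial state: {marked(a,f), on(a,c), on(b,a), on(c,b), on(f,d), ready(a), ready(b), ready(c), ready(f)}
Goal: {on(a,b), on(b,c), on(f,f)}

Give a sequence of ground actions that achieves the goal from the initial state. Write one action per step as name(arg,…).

grab(c,b); grab(b,a); step(f)

1. grab(c,b)  →  {marked(a,f), on(a,c), on(b,a), on(b,c), on(f,d), ready(a), ready(b), ready(c), ready(f)}
2. grab(b,a)  →  {marked(a,f), on(a,b), on(a,c), on(b,c), on(f,d), ready(a), ready(b), ready(c), ready(f)}
3. step(f)  →  {marked(a,f), on(a,b), on(a,c), on(b,c), on(f,d), on(f,f), ready(a), ready(b), ready(c)}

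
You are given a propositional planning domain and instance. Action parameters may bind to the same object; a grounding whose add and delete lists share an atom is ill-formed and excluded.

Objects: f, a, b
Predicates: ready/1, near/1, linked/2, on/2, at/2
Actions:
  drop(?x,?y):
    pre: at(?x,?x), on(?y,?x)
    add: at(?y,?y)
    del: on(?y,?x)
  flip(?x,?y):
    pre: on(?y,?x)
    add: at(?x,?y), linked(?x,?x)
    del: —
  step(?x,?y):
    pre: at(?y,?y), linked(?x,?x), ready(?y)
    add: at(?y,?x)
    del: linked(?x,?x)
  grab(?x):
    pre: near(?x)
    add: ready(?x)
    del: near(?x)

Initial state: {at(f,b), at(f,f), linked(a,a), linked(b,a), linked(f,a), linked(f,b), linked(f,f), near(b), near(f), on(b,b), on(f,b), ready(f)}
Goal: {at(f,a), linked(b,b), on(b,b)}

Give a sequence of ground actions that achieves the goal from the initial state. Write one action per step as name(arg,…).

1. flip(b,f)  →  {at(b,f), at(f,b), at(f,f), linked(a,a), linked(b,a), linked(b,b), linked(f,a), linked(f,b), linked(f,f), near(b), near(f), on(b,b), on(f,b), ready(f)}
2. step(a,f)  →  {at(b,f), at(f,a), at(f,b), at(f,f), linked(b,a), linked(b,b), linked(f,a), linked(f,b), linked(f,f), near(b), near(f), on(b,b), on(f,b), ready(f)}

flip(b,f); step(a,f)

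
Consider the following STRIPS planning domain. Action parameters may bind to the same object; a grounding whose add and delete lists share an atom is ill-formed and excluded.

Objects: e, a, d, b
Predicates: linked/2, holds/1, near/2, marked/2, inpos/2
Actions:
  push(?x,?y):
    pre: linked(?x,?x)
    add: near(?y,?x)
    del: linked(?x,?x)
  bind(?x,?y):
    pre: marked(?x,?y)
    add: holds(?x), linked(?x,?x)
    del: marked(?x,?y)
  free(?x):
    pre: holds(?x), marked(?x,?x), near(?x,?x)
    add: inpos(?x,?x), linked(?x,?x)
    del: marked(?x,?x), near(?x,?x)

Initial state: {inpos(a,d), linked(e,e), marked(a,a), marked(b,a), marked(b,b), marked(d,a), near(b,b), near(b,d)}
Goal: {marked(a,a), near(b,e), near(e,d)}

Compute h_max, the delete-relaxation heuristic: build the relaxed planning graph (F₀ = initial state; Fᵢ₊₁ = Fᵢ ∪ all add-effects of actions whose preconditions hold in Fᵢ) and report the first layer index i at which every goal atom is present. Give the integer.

F0 = init (8 atoms)
F1 = F0 ∪ {holds(a), holds(b), holds(d), linked(a,a), linked(b,b), linked(d,d), near(a,e), near(b,e), near(d,e), near(e,e)}  (18 atoms)
F2 = F1 ∪ {inpos(b,b), near(a,a), near(a,b), near(a,d), near(b,a), near(d,a), near(d,b), near(d,d), near(e,a), near(e,b), near(e,d)}  (29 atoms)
goal ⊆ F2  ⇒  h_max = 2

2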